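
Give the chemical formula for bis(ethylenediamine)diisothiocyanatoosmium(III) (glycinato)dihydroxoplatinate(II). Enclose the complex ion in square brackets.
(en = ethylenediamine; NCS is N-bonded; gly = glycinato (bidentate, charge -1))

Cation [Os…]: ligand charges -2, Os(III) ⇒ ion charge 1+.
Anion [Pt…]: ligand charges -3, Pt(II) ⇒ ion charge 1−.

[Os(en)2(NCS)2][Pt(gly)(OH)2]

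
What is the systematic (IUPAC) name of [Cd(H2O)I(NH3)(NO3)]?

ammineaquaiodonitratocadmium(II)

There is no counter-ion, so the complex is neutral overall.
Ligand charges: 1×ammine (neutral), 1×aqua (neutral), 1×iodo (-1 each), 1×nitrato (-1 each); total -2. So Cd + (-2) = 0, giving Cd = +2.
Ligands are named alphabetically: ammine before aqua before iodo before nitrato.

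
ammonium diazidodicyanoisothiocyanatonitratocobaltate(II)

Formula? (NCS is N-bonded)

(NH4)4[Co(CN)2(N3)2(NCS)(NO3)]

Ligands: 2 azido (N3, -1), 2 cyano (CN, -1), 1 nitrato (NO3, -1), 1 isothiocyanato (NCS, -1). Ligand charge sum = -6.
Charge balance with ammonium (+1) requires 1 complex ion per 4 ammonium.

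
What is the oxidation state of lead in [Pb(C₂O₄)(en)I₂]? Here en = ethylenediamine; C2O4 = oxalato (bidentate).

No counter-ion: the bracketed complex is neutral.
Ligand charges: 2×I = -2; 1×en neutral; 1×C2O4 = -2; sum -4.
Pb + (-4) = 0 ⇒ Pb is +4.

+4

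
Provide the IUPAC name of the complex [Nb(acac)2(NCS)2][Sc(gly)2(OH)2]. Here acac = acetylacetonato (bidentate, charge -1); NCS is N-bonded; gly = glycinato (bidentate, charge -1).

Both ions are complex: the cation is named first with the plain metal name, the anion second with the -ate form; each ion's ligands are alphabetised independently.
Scandium is always +3 in its complexes; the anion's ligand charges sum to -4, so the complex anion is 1−.
A 1:1 salt means the cation carries the equal and opposite charge, 1+.
Cation: ligand charges sum to -4; for the ion to be 1+, Nb = +5.

bis(acetylacetonato)diisothiocyanatoniobium(V) bis(glycinato)dihydroxoscandate(III)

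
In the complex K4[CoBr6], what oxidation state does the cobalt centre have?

+2

4 potassium outside the brackets (+1 each) → the complex ion is 4−.
Ligand charges: 6×Br = -6; sum -6.
Co + (-6) = 4− ⇒ Co is +2.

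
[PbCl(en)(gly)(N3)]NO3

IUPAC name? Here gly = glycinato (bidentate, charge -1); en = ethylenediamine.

The 1 nitrate counter-ion carries a total charge of -1, so each complex ion is 1+.
Ligand charges: 1×glycinato (-1 each), 1×chloro (-1 each), 1×ethylenediamine (neutral), 1×azido (-1 each); total -3. So Pb + (-3) = 1+, giving Pb = +4.
Ligands are named alphabetically: azido before chloro before ethylenediamine before glycinato.

azidochloro(ethylenediamine)(glycinato)lead(IV) nitrate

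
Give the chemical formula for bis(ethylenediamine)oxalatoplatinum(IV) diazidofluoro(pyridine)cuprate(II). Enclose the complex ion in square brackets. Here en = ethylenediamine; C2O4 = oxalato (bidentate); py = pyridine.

Cation [Pt…]: ligand charges -2, Pt(IV) ⇒ ion charge 2+.
Anion [Cu…]: ligand charges -3, Cu(II) ⇒ ion charge 1−.
One 2+ cation requires 2 of the 1− anion.

[Pt(C2O4)(en)2][CuF(N3)2(py)]2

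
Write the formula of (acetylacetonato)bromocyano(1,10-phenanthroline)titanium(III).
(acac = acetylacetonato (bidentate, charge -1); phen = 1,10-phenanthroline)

Ligands: 1 acetylacetonato (acac, -1), 1 1,10-phenanthroline (phen, neutral), 1 cyano (CN, -1), 1 bromo (Br, -1). Ligand charge sum = -3.
With Ti in oxidation state +3, the complex ion is [Ti...].

[Ti(acac)Br(CN)(phen)]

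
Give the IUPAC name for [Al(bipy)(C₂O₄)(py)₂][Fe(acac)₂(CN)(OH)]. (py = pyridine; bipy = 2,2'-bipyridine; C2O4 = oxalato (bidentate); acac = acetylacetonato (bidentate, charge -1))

Both ions are complex: the cation is named first with the plain metal name, the anion second with the -ate form; each ion's ligands are alphabetised independently.
Aluminium is always +3 in its complexes; the cation's ligand charges sum to -2, so the complex cation is 1+.
A 1:1 salt means the anion carries the equal and opposite charge, 1−.
Anion: ligand charges sum to -4; for the ion to be 1−, Fe = +3.

(2,2'-bipyridine)oxalatobis(pyridine)aluminium(III) bis(acetylacetonato)cyanohydroxoferrate(III)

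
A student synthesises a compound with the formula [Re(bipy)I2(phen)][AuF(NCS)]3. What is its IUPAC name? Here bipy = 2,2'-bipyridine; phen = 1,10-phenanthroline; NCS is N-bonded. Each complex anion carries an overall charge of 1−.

Both ions are complex: the cation is named first with the plain metal name, the anion second with the -ate form; each ion's ligands are alphabetised independently.
The complex anion is given as 1−; its ligand charges sum to -2, so Au = +1.
With 3 anions per cation, the cation must be 3×1 = 3+.
Cation: ligand charges sum to -2; for the ion to be 3+, Re = +5.

(2,2'-bipyridine)diiodo(1,10-phenanthroline)rhenium(V) fluoroisothiocyanatoaurate(I)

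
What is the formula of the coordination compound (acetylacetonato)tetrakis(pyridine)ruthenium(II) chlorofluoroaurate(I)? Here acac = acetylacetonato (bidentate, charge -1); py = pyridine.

Cation [Ru…]: ligand charges -1, Ru(II) ⇒ ion charge 1+.
Anion [Au…]: ligand charges -2, Au(I) ⇒ ion charge 1−.

[Ru(acac)(py)4][AuClF]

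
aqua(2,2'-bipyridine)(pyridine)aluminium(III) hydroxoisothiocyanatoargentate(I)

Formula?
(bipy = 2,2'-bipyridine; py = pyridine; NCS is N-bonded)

Cation [Al…]: ligand charges 0, Al(III) ⇒ ion charge 3+.
Anion [Ag…]: ligand charges -2, Ag(I) ⇒ ion charge 1−.
One 3+ cation requires 3 of the 1− anion.

[Al(bipy)(H2O)(py)][Ag(NCS)(OH)]3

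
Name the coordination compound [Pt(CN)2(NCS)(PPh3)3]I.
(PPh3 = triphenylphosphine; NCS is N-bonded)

The 1 iodide counter-ion carries a total charge of -1, so each complex ion is 1+.
Ligand charges: 3×triphenylphosphine (neutral), 2×cyano (-1 each), 1×isothiocyanato (-1 each); total -3. So Pt + (-3) = 1+, giving Pt = +4.
Ligands are named alphabetically: cyano before isothiocyanato before triphenylphosphine.

dicyanoisothiocyanatotris(triphenylphosphine)platinum(IV) iodide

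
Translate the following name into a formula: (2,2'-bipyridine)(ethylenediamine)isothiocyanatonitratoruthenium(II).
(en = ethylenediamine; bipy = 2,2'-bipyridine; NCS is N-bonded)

[Ru(bipy)(en)(NCS)(NO3)]

Ligands: 1 ethylenediamine (en, neutral), 1 2,2'-bipyridine (bipy, neutral), 1 nitrato (NO3, -1), 1 isothiocyanato (NCS, -1). Ligand charge sum = -2.
With Ru in oxidation state +2, the complex ion is [Ru...].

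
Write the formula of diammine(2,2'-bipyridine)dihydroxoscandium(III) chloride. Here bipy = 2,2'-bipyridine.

[Sc(bipy)(NH3)2(OH)2]Cl

Ligands: 2 ammine (NH3, neutral), 2 hydroxo (OH, -1), 1 2,2'-bipyridine (bipy, neutral). Ligand charge sum = -2.
Charge balance with chloride (-1) requires 1 complex ion per 1 chloride.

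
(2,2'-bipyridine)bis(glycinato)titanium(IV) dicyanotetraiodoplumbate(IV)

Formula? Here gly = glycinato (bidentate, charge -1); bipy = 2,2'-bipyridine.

Cation [Ti…]: ligand charges -2, Ti(IV) ⇒ ion charge 2+.
Anion [Pb…]: ligand charges -6, Pb(IV) ⇒ ion charge 2−.

[Ti(bipy)(gly)2][Pb(CN)2I4]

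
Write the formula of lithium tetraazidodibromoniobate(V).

Li[NbBr2(N3)4]

Ligands: 2 bromo (Br, -1), 4 azido (N3, -1). Ligand charge sum = -6.
Charge balance with lithium (+1) requires 1 complex ion per 1 lithium.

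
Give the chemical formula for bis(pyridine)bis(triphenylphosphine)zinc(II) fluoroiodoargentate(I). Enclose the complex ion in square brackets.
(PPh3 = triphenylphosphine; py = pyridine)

[Zn(PPh3)2(py)2][AgFI]2

Cation [Zn…]: ligand charges 0, Zn(II) ⇒ ion charge 2+.
Anion [Ag…]: ligand charges -2, Ag(I) ⇒ ion charge 1−.
One 2+ cation requires 2 of the 1− anion.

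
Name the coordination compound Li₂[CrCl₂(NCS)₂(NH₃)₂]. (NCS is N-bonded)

lithium diamminedichlorodiisothiocyanatochromate(II)

The 2 lithium counter-ions carry a total charge of +2, so each complex ion is 2−.
Ligand charges: 2×ammine (neutral), 2×chloro (-1 each), 2×isothiocyanato (-1 each); total -4. So Cr + (-4) = 2−, giving Cr = +2.
Ligands are named alphabetically: ammine before chloro before isothiocyanato.
The complex ion is anionic, so chromium takes the -ate form chromate(II).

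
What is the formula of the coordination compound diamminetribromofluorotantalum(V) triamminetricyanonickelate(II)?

Cation [Ta…]: ligand charges -4, Ta(V) ⇒ ion charge 1+.
Anion [Ni…]: ligand charges -3, Ni(II) ⇒ ion charge 1−.

[TaBr3F(NH3)2][Ni(CN)3(NH3)3]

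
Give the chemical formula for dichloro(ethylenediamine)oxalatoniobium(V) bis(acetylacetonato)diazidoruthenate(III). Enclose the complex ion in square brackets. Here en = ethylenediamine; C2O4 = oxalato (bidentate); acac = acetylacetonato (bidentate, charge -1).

Cation [Nb…]: ligand charges -4, Nb(V) ⇒ ion charge 1+.
Anion [Ru…]: ligand charges -4, Ru(III) ⇒ ion charge 1−.
One 1+ cation balances one 1− anion.

[Nb(C2O4)Cl2(en)][Ru(acac)2(N3)2]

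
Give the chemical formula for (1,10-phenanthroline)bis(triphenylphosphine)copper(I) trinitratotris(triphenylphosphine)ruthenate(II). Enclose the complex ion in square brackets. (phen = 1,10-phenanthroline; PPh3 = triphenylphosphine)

Cation [Cu…]: ligand charges 0, Cu(I) ⇒ ion charge 1+.
Anion [Ru…]: ligand charges -3, Ru(II) ⇒ ion charge 1−.

[Cu(phen)(PPh3)2][Ru(NO3)3(PPh3)3]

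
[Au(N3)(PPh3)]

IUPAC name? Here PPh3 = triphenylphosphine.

There is no counter-ion, so the complex is neutral overall.
Ligand charges: 1×triphenylphosphine (neutral), 1×azido (-1 each); total -1. So Au + (-1) = 0, giving Au = +1.
Ligands are named alphabetically: azido before triphenylphosphine.

azido(triphenylphosphine)gold(I)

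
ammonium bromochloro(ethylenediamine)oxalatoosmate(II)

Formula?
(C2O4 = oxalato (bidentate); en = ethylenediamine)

(NH4)2[OsBr(C2O4)Cl(en)]

Ligands: 1 chloro (Cl, -1), 1 oxalato (C2O4, -2), 1 bromo (Br, -1), 1 ethylenediamine (en, neutral). Ligand charge sum = -4.
With Os in oxidation state +2, the complex ion is [Os...]^2−.
Charge balance with ammonium (+1) requires 1 complex ion per 2 ammonium.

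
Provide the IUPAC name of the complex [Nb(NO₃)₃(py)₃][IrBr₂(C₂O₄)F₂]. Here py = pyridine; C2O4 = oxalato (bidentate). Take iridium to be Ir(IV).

trinitratotris(pyridine)niobium(V) dibromodifluorooxalatoiridate(IV)

Both ions are complex: the cation is named first with the plain metal name, the anion second with the -ate form; each ion's ligands are alphabetised independently.
Ir is given as +4; the anion's ligand charges sum to -6, so the complex anion is 2−.
A 1:1 salt means the cation carries the equal and opposite charge, 2+.
Cation: ligand charges sum to -3; for the ion to be 2+, Nb = +5.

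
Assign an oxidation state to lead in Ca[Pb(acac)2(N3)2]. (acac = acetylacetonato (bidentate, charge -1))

+2

1 calcium outside the brackets (+2 each) → the complex ion is 2−.
Ligand charges: 2×acac = -2; 2×N3 = -2; sum -4.
Pb + (-4) = 2− ⇒ Pb is +2.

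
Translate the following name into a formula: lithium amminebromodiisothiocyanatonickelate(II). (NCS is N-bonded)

Ligands: 2 isothiocyanato (NCS, -1), 1 bromo (Br, -1), 1 ammine (NH3, neutral). Ligand charge sum = -3.
With Ni in oxidation state +2, the complex ion is [Ni...]^1−.
Charge balance with lithium (+1) requires 1 complex ion per 1 lithium.

Li[NiBr(NCS)2(NH3)]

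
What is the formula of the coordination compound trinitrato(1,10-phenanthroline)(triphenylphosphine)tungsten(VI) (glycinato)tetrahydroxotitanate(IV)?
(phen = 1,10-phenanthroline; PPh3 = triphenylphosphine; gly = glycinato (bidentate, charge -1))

[W(NO3)3(phen)(PPh3)][Ti(gly)(OH)4]3

Cation [W…]: ligand charges -3, W(VI) ⇒ ion charge 3+.
Anion [Ti…]: ligand charges -5, Ti(IV) ⇒ ion charge 1−.
One 3+ cation requires 3 of the 1− anion.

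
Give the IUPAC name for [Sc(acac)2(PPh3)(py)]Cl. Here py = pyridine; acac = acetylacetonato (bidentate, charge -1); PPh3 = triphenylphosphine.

The 1 chloride counter-ion carries a total charge of -1, so each complex ion is 1+.
Ligand charges: 1×pyridine (neutral), 2×acetylacetonato (-1 each), 1×triphenylphosphine (neutral); total -2. So Sc + (-2) = 1+, giving Sc = +3.
Ligands are named alphabetically: acetylacetonato before pyridine before triphenylphosphine.

bis(acetylacetonato)(pyridine)(triphenylphosphine)scandium(III) chloride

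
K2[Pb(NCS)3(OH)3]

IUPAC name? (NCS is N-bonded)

potassium trihydroxotriisothiocyanatoplumbate(IV)

The 2 potassium counter-ions carry a total charge of +2, so each complex ion is 2−.
Ligand charges: 3×hydroxo (-1 each), 3×isothiocyanato (-1 each); total -6. So Pb + (-6) = 2−, giving Pb = +4.
Ligands are named alphabetically: hydroxo before isothiocyanato.
The complex ion is anionic, so lead takes the -ate form plumbate(IV).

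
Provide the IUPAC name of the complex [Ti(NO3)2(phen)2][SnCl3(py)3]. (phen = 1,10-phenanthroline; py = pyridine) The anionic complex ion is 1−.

dinitratobis(1,10-phenanthroline)titanium(III) trichlorotris(pyridine)stannate(II)

The complex anion is given as 1−; its ligand charges sum to -3, so Sn = +2.
A 1:1 salt means the cation carries the equal and opposite charge, 1+.
Cation: ligand charges sum to -2; for the ion to be 1+, Ti = +3.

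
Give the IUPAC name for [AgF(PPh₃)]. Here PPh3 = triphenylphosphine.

There is no counter-ion, so the complex is neutral overall.
Ligand charges: 1×triphenylphosphine (neutral), 1×fluoro (-1 each); total -1. So Ag + (-1) = 0, giving Ag = +1.
Ligands are named alphabetically: fluoro before triphenylphosphine.

fluoro(triphenylphosphine)silver(I)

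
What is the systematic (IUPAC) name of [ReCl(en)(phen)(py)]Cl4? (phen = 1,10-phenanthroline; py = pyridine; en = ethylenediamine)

chloro(ethylenediamine)(1,10-phenanthroline)(pyridine)rhenium(V) chloride

The 4 chloride counter-ions carry a total charge of -4, so each complex ion is 4+.
Ligand charges: 1×chloro (-1 each), 1×1,10-phenanthroline (neutral), 1×pyridine (neutral), 1×ethylenediamine (neutral); total -1. So Re + (-1) = 4+, giving Re = +5.
Ligands are named alphabetically: chloro before ethylenediamine before phenanthroline before pyridine.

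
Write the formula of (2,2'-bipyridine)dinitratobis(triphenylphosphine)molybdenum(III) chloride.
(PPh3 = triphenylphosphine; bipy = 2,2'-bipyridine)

[Mo(bipy)(NO3)2(PPh3)2]Cl

Ligands: 2 triphenylphosphine (PPh3, neutral), 2 nitrato (NO3, -1), 1 2,2'-bipyridine (bipy, neutral). Ligand charge sum = -2.
Charge balance with chloride (-1) requires 1 complex ion per 1 chloride.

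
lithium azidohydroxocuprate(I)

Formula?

Ligands: 1 hydroxo (OH, -1), 1 azido (N3, -1). Ligand charge sum = -2.
With Cu in oxidation state +1, the complex ion is [Cu...]^1−.
Charge balance with lithium (+1) requires 1 complex ion per 1 lithium.

Li[Cu(N3)(OH)]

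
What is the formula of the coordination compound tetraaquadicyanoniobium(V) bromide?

Ligands: 4 aqua (H2O, neutral), 2 cyano (CN, -1). Ligand charge sum = -2.
With Nb in oxidation state +5, the complex ion is [Nb...]^3+.
Charge balance with bromide (-1) requires 1 complex ion per 3 bromide.

[Nb(CN)2(H2O)4]Br3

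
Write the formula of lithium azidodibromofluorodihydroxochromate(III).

Ligands: 1 fluoro (F, -1), 1 azido (N3, -1), 2 hydroxo (OH, -1), 2 bromo (Br, -1). Ligand charge sum = -6.
With Cr in oxidation state +3, the complex ion is [Cr...]^3−.
Charge balance with lithium (+1) requires 1 complex ion per 3 lithium.

Li3[CrBr2F(N3)(OH)2]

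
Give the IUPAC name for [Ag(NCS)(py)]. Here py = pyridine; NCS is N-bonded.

isothiocyanato(pyridine)silver(I)

There is no counter-ion, so the complex is neutral overall.
Ligand charges: 1×pyridine (neutral), 1×isothiocyanato (-1 each); total -1. So Ag + (-1) = 0, giving Ag = +1.
Ligands are named alphabetically: isothiocyanato before pyridine.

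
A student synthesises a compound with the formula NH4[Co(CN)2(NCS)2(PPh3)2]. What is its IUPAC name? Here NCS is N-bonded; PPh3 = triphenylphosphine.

ammonium dicyanodiisothiocyanatobis(triphenylphosphine)cobaltate(III)

The 1 ammonium counter-ion carries a total charge of +1, so each complex ion is 1−.
Ligand charges: 2×cyano (-1 each), 2×isothiocyanato (-1 each), 2×triphenylphosphine (neutral); total -4. So Co + (-4) = 1−, giving Co = +3.
Ligands are named alphabetically: cyano before isothiocyanato before triphenylphosphine.
The complex ion is anionic, so cobalt takes the -ate form cobaltate(III).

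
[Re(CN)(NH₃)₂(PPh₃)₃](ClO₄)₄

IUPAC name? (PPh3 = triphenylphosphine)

diamminecyanotris(triphenylphosphine)rhenium(V) perchlorate

The 4 perchlorate counter-ions carry a total charge of -4, so each complex ion is 4+.
Ligand charges: 2×ammine (neutral), 3×triphenylphosphine (neutral), 1×cyano (-1 each); total -1. So Re + (-1) = 4+, giving Re = +5.
Ligands are named alphabetically: ammine before cyano before triphenylphosphine.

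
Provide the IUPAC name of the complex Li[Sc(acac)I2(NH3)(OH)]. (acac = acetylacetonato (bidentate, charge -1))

lithium (acetylacetonato)amminehydroxodiiodoscandate(III)

The 1 lithium counter-ion carries a total charge of +1, so each complex ion is 1−.
Ligand charges: 1×hydroxo (-1 each), 1×acetylacetonato (-1 each), 1×ammine (neutral), 2×iodo (-1 each); total -4. So Sc + (-4) = 1−, giving Sc = +3.
Ligands are named alphabetically: acetylacetonato before ammine before hydroxo before iodo.
The complex ion is anionic, so scandium takes the -ate form scandate(III).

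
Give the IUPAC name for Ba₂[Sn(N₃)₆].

barium hexaazidostannate(II)

The 2 barium counter-ions carry a total charge of +4, so each complex ion is 4−.
Ligand charges: 6×azido (-1 each); total -6. So Sn + (-6) = 4−, giving Sn = +2.
The complex ion is anionic, so tin takes the -ate form stannate(II).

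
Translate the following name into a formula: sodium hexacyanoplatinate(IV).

Na2[Pt(CN)6]

Ligands: 6 cyano (CN, -1). Ligand charge sum = -6.
With Pt in oxidation state +4, the complex ion is [Pt...]^2−.
Charge balance with sodium (+1) requires 1 complex ion per 2 sodium.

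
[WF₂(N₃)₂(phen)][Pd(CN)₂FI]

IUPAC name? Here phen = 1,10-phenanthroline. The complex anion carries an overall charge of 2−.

diazidodifluoro(1,10-phenanthroline)tungsten(VI) dicyanofluoroiodopalladate(II)

The complex anion is given as 2−; its ligand charges sum to -4, so Pd = +2.
A 1:1 salt means the cation carries the equal and opposite charge, 2+.
Cation: ligand charges sum to -4; for the ion to be 2+, W = +6.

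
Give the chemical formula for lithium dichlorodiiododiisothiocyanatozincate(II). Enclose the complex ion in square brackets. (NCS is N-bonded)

Ligands: 2 iodo (I, -1), 2 isothiocyanato (NCS, -1), 2 chloro (Cl, -1). Ligand charge sum = -6.
Charge balance with lithium (+1) requires 1 complex ion per 4 lithium.

Li4[ZnCl2I2(NCS)2]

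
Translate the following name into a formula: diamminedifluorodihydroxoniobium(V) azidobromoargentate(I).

Cation [Nb…]: ligand charges -4, Nb(V) ⇒ ion charge 1+.
Anion [Ag…]: ligand charges -2, Ag(I) ⇒ ion charge 1−.

[NbF2(NH3)2(OH)2][AgBr(N3)]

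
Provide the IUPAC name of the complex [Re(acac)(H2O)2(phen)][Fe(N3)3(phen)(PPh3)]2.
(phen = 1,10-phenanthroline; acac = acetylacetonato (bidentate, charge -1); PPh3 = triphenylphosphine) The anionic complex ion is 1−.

(acetylacetonato)diaqua(1,10-phenanthroline)rhenium(III) triazido(1,10-phenanthroline)(triphenylphosphine)ferrate(II)

Both ions are complex: the cation is named first with the plain metal name, the anion second with the -ate form; each ion's ligands are alphabetised independently.
The complex anion is given as 1−; its ligand charges sum to -3, so Fe = +2.
With 2 anions per cation, the cation must be 2×1 = 2+.
Cation: ligand charges sum to -1; for the ion to be 2+, Re = +3.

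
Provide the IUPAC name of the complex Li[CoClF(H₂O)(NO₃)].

The 1 lithium counter-ion carries a total charge of +1, so each complex ion is 1−.
Ligand charges: 1×fluoro (-1 each), 1×aqua (neutral), 1×chloro (-1 each), 1×nitrato (-1 each); total -3. So Co + (-3) = 1−, giving Co = +2.
The complex ion is anionic, so cobalt takes the -ate form cobaltate(II).

lithium aquachlorofluoronitratocobaltate(II)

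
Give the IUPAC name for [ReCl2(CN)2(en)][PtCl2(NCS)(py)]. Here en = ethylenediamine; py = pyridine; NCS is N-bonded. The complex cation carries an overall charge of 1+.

Both ions are complex: the cation is named first with the plain metal name, the anion second with the -ate form; each ion's ligands are alphabetised independently.
The complex cation is given as 1+; its ligand charges sum to -4, so Re = +5.
A 1:1 salt means the anion carries the equal and opposite charge, 1−.
Anion: ligand charges sum to -3; for the ion to be 1−, Pt = +2.

dichlorodicyano(ethylenediamine)rhenium(V) dichloroisothiocyanato(pyridine)platinate(II)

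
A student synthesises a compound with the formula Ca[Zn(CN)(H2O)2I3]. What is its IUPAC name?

The 1 calcium counter-ion carries a total charge of +2, so each complex ion is 2−.
Ligand charges: 3×iodo (-1 each), 1×cyano (-1 each), 2×aqua (neutral); total -4. So Zn + (-4) = 2−, giving Zn = +2.
Ligands are named alphabetically: aqua before cyano before iodo.
The complex ion is anionic, so zinc takes the -ate form zincate(II).

calcium diaquacyanotriiodozincate(II)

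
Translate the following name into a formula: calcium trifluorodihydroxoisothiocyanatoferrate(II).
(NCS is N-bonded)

Ligands: 1 isothiocyanato (NCS, -1), 2 hydroxo (OH, -1), 3 fluoro (F, -1). Ligand charge sum = -6.
With Fe in oxidation state +2, the complex ion is [Fe...]^4−.
Charge balance with calcium (+2) requires 1 complex ion per 2 calcium.

Ca2[FeF3(NCS)(OH)2]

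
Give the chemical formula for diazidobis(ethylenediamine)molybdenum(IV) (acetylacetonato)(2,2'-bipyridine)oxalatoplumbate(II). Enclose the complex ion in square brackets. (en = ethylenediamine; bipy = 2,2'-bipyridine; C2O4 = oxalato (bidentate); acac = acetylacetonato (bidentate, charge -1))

[Mo(en)2(N3)2][Pb(acac)(bipy)(C2O4)]2

Cation [Mo…]: ligand charges -2, Mo(IV) ⇒ ion charge 2+.
Anion [Pb…]: ligand charges -3, Pb(II) ⇒ ion charge 1−.
One 2+ cation requires 2 of the 1− anion.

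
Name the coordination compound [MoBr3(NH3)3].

triamminetribromomolybdenum(III)

There is no counter-ion, so the complex is neutral overall.
Ligand charges: 3×bromo (-1 each), 3×ammine (neutral); total -3. So Mo + (-3) = 0, giving Mo = +3.
Ligands are named alphabetically: ammine before bromo.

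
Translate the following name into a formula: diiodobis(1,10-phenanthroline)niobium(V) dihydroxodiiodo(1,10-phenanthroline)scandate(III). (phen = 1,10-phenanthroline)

Cation [Nb…]: ligand charges -2, Nb(V) ⇒ ion charge 3+.
Anion [Sc…]: ligand charges -4, Sc(III) ⇒ ion charge 1−.
One 3+ cation requires 3 of the 1− anion.

[NbI2(phen)2][ScI2(OH)2(phen)]3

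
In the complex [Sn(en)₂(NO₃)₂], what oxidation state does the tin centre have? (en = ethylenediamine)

+2

No counter-ion: the bracketed complex is neutral.
Ligand charges: 2×NO3 = -2; 2×en neutral; sum -2.
Sn + (-2) = 0 ⇒ Sn is +2.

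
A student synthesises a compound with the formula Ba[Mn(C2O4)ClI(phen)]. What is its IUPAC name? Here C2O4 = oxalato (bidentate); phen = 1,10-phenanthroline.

barium chloroiodooxalato(1,10-phenanthroline)manganate(II)

The 1 barium counter-ion carries a total charge of +2, so each complex ion is 2−.
Ligand charges: 1×chloro (-1 each), 1×oxalato (-2 each), 1×1,10-phenanthroline (neutral), 1×iodo (-1 each); total -4. So Mn + (-4) = 2−, giving Mn = +2.
The complex ion is anionic, so manganese takes the -ate form manganate(II).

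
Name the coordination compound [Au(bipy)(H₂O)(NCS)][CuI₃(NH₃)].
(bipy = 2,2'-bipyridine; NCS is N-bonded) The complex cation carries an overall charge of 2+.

aqua(2,2'-bipyridine)isothiocyanatogold(III) amminetriiodocuprate(I)

Both ions are complex: the cation is named first with the plain metal name, the anion second with the -ate form; each ion's ligands are alphabetised independently.
The complex cation is given as 2+; its ligand charges sum to -1, so Au = +3.
A 1:1 salt means the anion carries the equal and opposite charge, 2−.
Anion: ligand charges sum to -3; for the ion to be 2−, Cu = +1.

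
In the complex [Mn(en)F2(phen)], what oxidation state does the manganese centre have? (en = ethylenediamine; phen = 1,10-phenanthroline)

No counter-ion: the bracketed complex is neutral.
Ligand charges: 1×en neutral; 2×F = -2; 1×phen neutral; sum -2.
Mn + (-2) = 0 ⇒ Mn is +2.

+2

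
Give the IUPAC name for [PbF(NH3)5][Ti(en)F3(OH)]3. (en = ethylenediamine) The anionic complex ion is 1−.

pentaamminefluorolead(IV) (ethylenediamine)trifluorohydroxotitanate(III)

The complex anion is given as 1−; its ligand charges sum to -4, so Ti = +3.
With 3 anions per cation, the cation must be 3×1 = 3+.
Cation: ligand charges sum to -1; for the ion to be 3+, Pb = +4.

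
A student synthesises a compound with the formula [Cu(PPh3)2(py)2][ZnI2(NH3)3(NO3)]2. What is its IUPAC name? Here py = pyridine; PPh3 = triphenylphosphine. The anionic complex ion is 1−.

Both ions are complex: the cation is named first with the plain metal name, the anion second with the -ate form; each ion's ligands are alphabetised independently.
The complex anion is given as 1−; its ligand charges sum to -3, so Zn = +2.
With 2 anions per cation, the cation must be 2×1 = 2+.
Cation: ligand charges sum to 0; for the ion to be 2+, Cu = +2.

bis(pyridine)bis(triphenylphosphine)copper(II) triamminediiodonitratozincate(II)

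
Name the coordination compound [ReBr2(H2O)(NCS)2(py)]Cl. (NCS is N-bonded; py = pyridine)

The 1 chloride counter-ion carries a total charge of -1, so each complex ion is 1+.
Ligand charges: 1×aqua (neutral), 2×isothiocyanato (-1 each), 1×pyridine (neutral), 2×bromo (-1 each); total -4. So Re + (-4) = 1+, giving Re = +5.
Ligands are named alphabetically: aqua before bromo before isothiocyanato before pyridine.

aquadibromodiisothiocyanato(pyridine)rhenium(V) chloride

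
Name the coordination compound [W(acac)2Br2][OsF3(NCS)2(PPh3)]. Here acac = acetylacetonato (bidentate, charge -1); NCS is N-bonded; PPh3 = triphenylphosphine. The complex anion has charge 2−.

The complex anion is given as 2−; its ligand charges sum to -5, so Os = +3.
A 1:1 salt means the cation carries the equal and opposite charge, 2+.
Cation: ligand charges sum to -4; for the ion to be 2+, W = +6.

bis(acetylacetonato)dibromotungsten(VI) trifluorodiisothiocyanato(triphenylphosphine)osmate(III)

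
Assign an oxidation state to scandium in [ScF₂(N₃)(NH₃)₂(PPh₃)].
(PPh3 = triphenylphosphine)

No counter-ion: the bracketed complex is neutral.
Ligand charges: 2×NH3 neutral; 2×F = -2; 1×PPh3 neutral; 1×N3 = -1; sum -3.
Sc + (-3) = 0 ⇒ Sc is +3.

+3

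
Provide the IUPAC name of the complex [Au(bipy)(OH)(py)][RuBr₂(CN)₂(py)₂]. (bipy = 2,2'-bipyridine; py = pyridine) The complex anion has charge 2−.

(2,2'-bipyridine)hydroxo(pyridine)gold(III) dibromodicyanobis(pyridine)ruthenate(II)

Both ions are complex: the cation is named first with the plain metal name, the anion second with the -ate form; each ion's ligands are alphabetised independently.
The complex anion is given as 2−; its ligand charges sum to -4, so Ru = +2.
A 1:1 salt means the cation carries the equal and opposite charge, 2+.
Cation: ligand charges sum to -1; for the ion to be 2+, Au = +3.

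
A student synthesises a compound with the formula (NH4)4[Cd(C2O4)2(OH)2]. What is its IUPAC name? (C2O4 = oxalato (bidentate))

The 4 ammonium counter-ions carry a total charge of +4, so each complex ion is 4−.
Ligand charges: 2×hydroxo (-1 each), 2×oxalato (-2 each); total -6. So Cd + (-6) = 4−, giving Cd = +2.
The complex ion is anionic, so cadmium takes the -ate form cadmate(II).

ammonium dihydroxodioxalatocadmate(II)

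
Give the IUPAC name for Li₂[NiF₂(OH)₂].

lithium difluorodihydroxonickelate(II)

The 2 lithium counter-ions carry a total charge of +2, so each complex ion is 2−.
Ligand charges: 2×hydroxo (-1 each), 2×fluoro (-1 each); total -4. So Ni + (-4) = 2−, giving Ni = +2.
Ligands are named alphabetically: fluoro before hydroxo.
The complex ion is anionic, so nickel takes the -ate form nickelate(II).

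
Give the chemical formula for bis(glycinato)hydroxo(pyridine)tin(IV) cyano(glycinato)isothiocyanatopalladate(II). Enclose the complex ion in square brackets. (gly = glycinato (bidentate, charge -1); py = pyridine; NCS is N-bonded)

[Sn(gly)2(OH)(py)][Pd(CN)(gly)(NCS)]

Cation [Sn…]: ligand charges -3, Sn(IV) ⇒ ion charge 1+.
Anion [Pd…]: ligand charges -3, Pd(II) ⇒ ion charge 1−.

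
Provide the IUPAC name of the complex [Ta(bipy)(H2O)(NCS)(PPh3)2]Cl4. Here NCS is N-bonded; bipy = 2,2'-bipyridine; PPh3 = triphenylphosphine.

aqua(2,2'-bipyridine)isothiocyanatobis(triphenylphosphine)tantalum(V) chloride

The 4 chloride counter-ions carry a total charge of -4, so each complex ion is 4+.
Ligand charges: 1×aqua (neutral), 1×isothiocyanato (-1 each), 1×2,2'-bipyridine (neutral), 2×triphenylphosphine (neutral); total -1. So Ta + (-1) = 4+, giving Ta = +5.
Ligands are named alphabetically: aqua before bipyridine before isothiocyanato before triphenylphosphine.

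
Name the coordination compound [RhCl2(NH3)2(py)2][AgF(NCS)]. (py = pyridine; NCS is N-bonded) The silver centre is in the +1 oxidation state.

diamminedichlorobis(pyridine)rhodium(III) fluoroisothiocyanatoargentate(I)

Ag is given as +1; the anion's ligand charges sum to -2, so the complex anion is 1−.
A 1:1 salt means the cation carries the equal and opposite charge, 1+.
Cation: ligand charges sum to -2; for the ion to be 1+, Rh = +3.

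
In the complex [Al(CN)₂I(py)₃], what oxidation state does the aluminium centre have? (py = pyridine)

No counter-ion: the bracketed complex is neutral.
Ligand charges: 2×CN = -2; 1×I = -1; 3×py neutral; sum -3.
Al + (-3) = 0 ⇒ Al is +3.

+3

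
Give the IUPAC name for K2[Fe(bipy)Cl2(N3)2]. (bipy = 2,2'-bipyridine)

The 2 potassium counter-ions carry a total charge of +2, so each complex ion is 2−.
Ligand charges: 2×chloro (-1 each), 2×azido (-1 each), 1×2,2'-bipyridine (neutral); total -4. So Fe + (-4) = 2−, giving Fe = +2.
Ligands are named alphabetically: azido before bipyridine before chloro.
The complex ion is anionic, so iron takes the -ate form ferrate(II).

potassium diazido(2,2'-bipyridine)dichloroferrate(II)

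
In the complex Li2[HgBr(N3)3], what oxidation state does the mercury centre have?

2 lithium outside the brackets (+1 each) → the complex ion is 2−.
Ligand charges: 3×N3 = -3; 1×Br = -1; sum -4.
Hg + (-4) = 2− ⇒ Hg is +2.

+2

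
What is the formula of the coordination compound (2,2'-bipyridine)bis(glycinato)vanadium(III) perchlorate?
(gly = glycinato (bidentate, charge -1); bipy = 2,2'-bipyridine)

Ligands: 2 glycinato (gly, -1), 1 2,2'-bipyridine (bipy, neutral). Ligand charge sum = -2.
Charge balance with perchlorate (-1) requires 1 complex ion per 1 perchlorate.

[V(bipy)(gly)2]ClO4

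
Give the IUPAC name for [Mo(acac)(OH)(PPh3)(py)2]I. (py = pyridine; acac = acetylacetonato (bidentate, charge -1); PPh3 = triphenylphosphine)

The 1 iodide counter-ion carries a total charge of -1, so each complex ion is 1+.
Ligand charges: 2×pyridine (neutral), 1×acetylacetonato (-1 each), 1×triphenylphosphine (neutral), 1×hydroxo (-1 each); total -2. So Mo + (-2) = 1+, giving Mo = +3.
Ligands are named alphabetically: acetylacetonato before hydroxo before pyridine before triphenylphosphine.

(acetylacetonato)hydroxobis(pyridine)(triphenylphosphine)molybdenum(III) iodide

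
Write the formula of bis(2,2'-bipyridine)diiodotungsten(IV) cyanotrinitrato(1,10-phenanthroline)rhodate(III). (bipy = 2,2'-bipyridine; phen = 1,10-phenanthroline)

Cation [W…]: ligand charges -2, W(IV) ⇒ ion charge 2+.
Anion [Rh…]: ligand charges -4, Rh(III) ⇒ ion charge 1−.
One 2+ cation requires 2 of the 1− anion.

[W(bipy)2I2][Rh(CN)(NO3)3(phen)]2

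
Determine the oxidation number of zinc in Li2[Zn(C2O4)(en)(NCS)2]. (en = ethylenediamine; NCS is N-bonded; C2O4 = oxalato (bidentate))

+2

2 lithium outside the brackets (+1 each) → the complex ion is 2−.
Ligand charges: 1×en neutral; 2×NCS = -2; 1×C2O4 = -2; sum -4.
Zn + (-4) = 2− ⇒ Zn is +2.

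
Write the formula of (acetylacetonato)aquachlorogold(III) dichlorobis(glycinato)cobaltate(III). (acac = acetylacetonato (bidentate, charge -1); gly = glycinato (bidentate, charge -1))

[Au(acac)Cl(H2O)][CoCl2(gly)2]

Cation [Au…]: ligand charges -2, Au(III) ⇒ ion charge 1+.
Anion [Co…]: ligand charges -4, Co(III) ⇒ ion charge 1−.
One 1+ cation balances one 1− anion.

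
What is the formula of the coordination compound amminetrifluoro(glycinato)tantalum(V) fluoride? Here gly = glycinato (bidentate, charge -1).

[TaF3(gly)(NH3)]F

Ligands: 1 glycinato (gly, -1), 3 fluoro (F, -1), 1 ammine (NH3, neutral). Ligand charge sum = -4.
With Ta in oxidation state +5, the complex ion is [Ta...]^1+.
Charge balance with fluoride (-1) requires 1 complex ion per 1 fluoride.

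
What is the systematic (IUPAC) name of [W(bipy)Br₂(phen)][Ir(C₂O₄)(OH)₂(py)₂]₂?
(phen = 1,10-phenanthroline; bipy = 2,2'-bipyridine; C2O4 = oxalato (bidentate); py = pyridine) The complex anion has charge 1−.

(2,2'-bipyridine)dibromo(1,10-phenanthroline)tungsten(IV) dihydroxooxalatobis(pyridine)iridate(III)

Both ions are complex: the cation is named first with the plain metal name, the anion second with the -ate form; each ion's ligands are alphabetised independently.
The complex anion is given as 1−; its ligand charges sum to -4, so Ir = +3.
With 2 anions per cation, the cation must be 2×1 = 2+.
Cation: ligand charges sum to -2; for the ion to be 2+, W = +4.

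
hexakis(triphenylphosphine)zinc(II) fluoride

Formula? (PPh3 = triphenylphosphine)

Ligands: 6 triphenylphosphine (PPh3, neutral). Ligand charge sum = 0.
With Zn in oxidation state +2, the complex ion is [Zn...]^2+.
Charge balance with fluoride (-1) requires 1 complex ion per 2 fluoride.

[Zn(PPh3)6]F2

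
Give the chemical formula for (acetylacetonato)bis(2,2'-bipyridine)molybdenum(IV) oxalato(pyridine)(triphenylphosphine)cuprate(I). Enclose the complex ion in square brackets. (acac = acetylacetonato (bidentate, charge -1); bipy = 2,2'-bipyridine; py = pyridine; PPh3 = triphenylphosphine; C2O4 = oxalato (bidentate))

Cation [Mo…]: ligand charges -1, Mo(IV) ⇒ ion charge 3+.
Anion [Cu…]: ligand charges -2, Cu(I) ⇒ ion charge 1−.
One 3+ cation requires 3 of the 1− anion.

[Mo(acac)(bipy)2][Cu(C2O4)(PPh3)(py)]3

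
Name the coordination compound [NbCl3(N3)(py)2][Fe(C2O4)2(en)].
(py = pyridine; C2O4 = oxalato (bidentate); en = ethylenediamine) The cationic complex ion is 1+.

azidotrichlorobis(pyridine)niobium(V) (ethylenediamine)dioxalatoferrate(III)

Both ions are complex: the cation is named first with the plain metal name, the anion second with the -ate form; each ion's ligands are alphabetised independently.
The complex cation is given as 1+; its ligand charges sum to -4, so Nb = +5.
A 1:1 salt means the anion carries the equal and opposite charge, 1−.
Anion: ligand charges sum to -4; for the ion to be 1−, Fe = +3.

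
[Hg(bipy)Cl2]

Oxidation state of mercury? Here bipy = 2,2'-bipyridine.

No counter-ion: the bracketed complex is neutral.
Ligand charges: 1×bipy neutral; 2×Cl = -2; sum -2.
Hg + (-2) = 0 ⇒ Hg is +2.

+2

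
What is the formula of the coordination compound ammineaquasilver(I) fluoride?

[Ag(H2O)(NH3)]F

Ligands: 1 ammine (NH3, neutral), 1 aqua (H2O, neutral). Ligand charge sum = 0.
With Ag in oxidation state +1, the complex ion is [Ag...]^1+.
Charge balance with fluoride (-1) requires 1 complex ion per 1 fluoride.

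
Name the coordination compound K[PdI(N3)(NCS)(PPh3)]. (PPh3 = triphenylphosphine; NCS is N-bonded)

potassium azidoiodoisothiocyanato(triphenylphosphine)palladate(II)

The 1 potassium counter-ion carries a total charge of +1, so each complex ion is 1−.
Ligand charges: 1×triphenylphosphine (neutral), 1×isothiocyanato (-1 each), 1×iodo (-1 each), 1×azido (-1 each); total -3. So Pd + (-3) = 1−, giving Pd = +2.
Ligands are named alphabetically: azido before iodo before isothiocyanato before triphenylphosphine.
The complex ion is anionic, so palladium takes the -ate form palladate(II).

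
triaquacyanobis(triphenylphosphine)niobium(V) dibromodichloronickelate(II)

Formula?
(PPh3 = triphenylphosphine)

Cation [Nb…]: ligand charges -1, Nb(V) ⇒ ion charge 4+.
Anion [Ni…]: ligand charges -4, Ni(II) ⇒ ion charge 2−.
One 4+ cation requires 2 of the 2− anion.

[Nb(CN)(H2O)3(PPh3)2][NiBr2Cl2]2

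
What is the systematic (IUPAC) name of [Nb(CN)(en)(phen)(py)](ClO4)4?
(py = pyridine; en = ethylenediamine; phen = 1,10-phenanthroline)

cyano(ethylenediamine)(1,10-phenanthroline)(pyridine)niobium(V) perchlorate

The 4 perchlorate counter-ions carry a total charge of -4, so each complex ion is 4+.
Ligand charges: 1×pyridine (neutral), 1×ethylenediamine (neutral), 1×1,10-phenanthroline (neutral), 1×cyano (-1 each); total -1. So Nb + (-1) = 4+, giving Nb = +5.
Ligands are named alphabetically: cyano before ethylenediamine before phenanthroline before pyridine.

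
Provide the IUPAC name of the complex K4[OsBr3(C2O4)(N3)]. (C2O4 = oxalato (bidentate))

The 4 potassium counter-ions carry a total charge of +4, so each complex ion is 4−.
Ligand charges: 1×oxalato (-2 each), 3×bromo (-1 each), 1×azido (-1 each); total -6. So Os + (-6) = 4−, giving Os = +2.
Ligands are named alphabetically: azido before bromo before oxalato.
The complex ion is anionic, so osmium takes the -ate form osmate(II).

potassium azidotribromooxalatoosmate(II)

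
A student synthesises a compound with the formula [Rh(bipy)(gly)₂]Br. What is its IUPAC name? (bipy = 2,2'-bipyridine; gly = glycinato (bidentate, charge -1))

The 1 bromide counter-ion carries a total charge of -1, so each complex ion is 1+.
Ligand charges: 1×2,2'-bipyridine (neutral), 2×glycinato (-1 each); total -2. So Rh + (-2) = 1+, giving Rh = +3.
Ligands are named alphabetically: bipyridine before glycinato.

(2,2'-bipyridine)bis(glycinato)rhodium(III) bromide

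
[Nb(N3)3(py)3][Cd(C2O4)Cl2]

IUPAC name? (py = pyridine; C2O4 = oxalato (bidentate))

triazidotris(pyridine)niobium(V) dichlorooxalatocadmate(II)

Both ions are complex: the cation is named first with the plain metal name, the anion second with the -ate form; each ion's ligands are alphabetised independently.
Cadmium is always +2 in its complexes; the anion's ligand charges sum to -4, so the complex anion is 2−.
A 1:1 salt means the cation carries the equal and opposite charge, 2+.
Cation: ligand charges sum to -3; for the ion to be 2+, Nb = +5.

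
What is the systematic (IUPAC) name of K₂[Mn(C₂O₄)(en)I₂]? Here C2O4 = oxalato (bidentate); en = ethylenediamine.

The 2 potassium counter-ions carry a total charge of +2, so each complex ion is 2−.
Ligand charges: 2×iodo (-1 each), 1×oxalato (-2 each), 1×ethylenediamine (neutral); total -4. So Mn + (-4) = 2−, giving Mn = +2.
Ligands are named alphabetically: ethylenediamine before iodo before oxalato.
The complex ion is anionic, so manganese takes the -ate form manganate(II).

potassium (ethylenediamine)diiodooxalatomanganate(II)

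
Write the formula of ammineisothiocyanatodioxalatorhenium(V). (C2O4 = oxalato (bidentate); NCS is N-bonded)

Ligands: 2 oxalato (C2O4, -2), 1 ammine (NH3, neutral), 1 isothiocyanato (NCS, -1). Ligand charge sum = -5.
With Re in oxidation state +5, the complex ion is [Re...].

[Re(C2O4)2(NCS)(NH3)]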